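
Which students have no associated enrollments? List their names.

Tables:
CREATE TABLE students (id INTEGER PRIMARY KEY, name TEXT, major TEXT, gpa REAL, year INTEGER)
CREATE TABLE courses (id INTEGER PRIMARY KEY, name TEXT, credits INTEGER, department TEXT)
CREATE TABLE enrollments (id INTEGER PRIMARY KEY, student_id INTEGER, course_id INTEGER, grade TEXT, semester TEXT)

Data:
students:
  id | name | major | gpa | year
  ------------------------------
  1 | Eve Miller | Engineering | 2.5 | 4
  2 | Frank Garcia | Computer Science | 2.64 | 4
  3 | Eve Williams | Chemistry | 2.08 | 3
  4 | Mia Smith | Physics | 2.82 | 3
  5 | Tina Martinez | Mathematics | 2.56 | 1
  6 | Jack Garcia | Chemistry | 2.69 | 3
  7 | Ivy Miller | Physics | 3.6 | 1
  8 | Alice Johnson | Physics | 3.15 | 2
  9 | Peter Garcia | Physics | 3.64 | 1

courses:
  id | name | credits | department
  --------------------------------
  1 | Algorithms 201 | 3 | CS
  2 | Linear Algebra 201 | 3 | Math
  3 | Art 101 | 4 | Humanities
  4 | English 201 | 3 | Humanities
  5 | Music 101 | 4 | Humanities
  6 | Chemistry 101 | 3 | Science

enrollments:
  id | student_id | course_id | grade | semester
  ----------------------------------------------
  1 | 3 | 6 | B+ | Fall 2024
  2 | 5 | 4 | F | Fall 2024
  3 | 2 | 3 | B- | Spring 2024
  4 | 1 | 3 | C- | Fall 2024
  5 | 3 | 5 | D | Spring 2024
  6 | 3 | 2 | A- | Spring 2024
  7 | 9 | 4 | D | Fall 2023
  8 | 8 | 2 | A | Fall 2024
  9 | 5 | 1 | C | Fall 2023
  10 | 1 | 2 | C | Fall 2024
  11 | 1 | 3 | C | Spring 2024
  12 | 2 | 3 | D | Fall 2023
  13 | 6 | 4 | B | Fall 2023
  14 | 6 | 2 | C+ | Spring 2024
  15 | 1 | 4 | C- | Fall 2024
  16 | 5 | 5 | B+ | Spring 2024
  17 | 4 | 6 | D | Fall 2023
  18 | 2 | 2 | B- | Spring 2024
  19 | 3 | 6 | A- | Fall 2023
SELECT p.name FROM students p LEFT JOIN enrollments c ON c.student_id = p.id WHERE c.id IS NULL

Execution result:
Ivy Miller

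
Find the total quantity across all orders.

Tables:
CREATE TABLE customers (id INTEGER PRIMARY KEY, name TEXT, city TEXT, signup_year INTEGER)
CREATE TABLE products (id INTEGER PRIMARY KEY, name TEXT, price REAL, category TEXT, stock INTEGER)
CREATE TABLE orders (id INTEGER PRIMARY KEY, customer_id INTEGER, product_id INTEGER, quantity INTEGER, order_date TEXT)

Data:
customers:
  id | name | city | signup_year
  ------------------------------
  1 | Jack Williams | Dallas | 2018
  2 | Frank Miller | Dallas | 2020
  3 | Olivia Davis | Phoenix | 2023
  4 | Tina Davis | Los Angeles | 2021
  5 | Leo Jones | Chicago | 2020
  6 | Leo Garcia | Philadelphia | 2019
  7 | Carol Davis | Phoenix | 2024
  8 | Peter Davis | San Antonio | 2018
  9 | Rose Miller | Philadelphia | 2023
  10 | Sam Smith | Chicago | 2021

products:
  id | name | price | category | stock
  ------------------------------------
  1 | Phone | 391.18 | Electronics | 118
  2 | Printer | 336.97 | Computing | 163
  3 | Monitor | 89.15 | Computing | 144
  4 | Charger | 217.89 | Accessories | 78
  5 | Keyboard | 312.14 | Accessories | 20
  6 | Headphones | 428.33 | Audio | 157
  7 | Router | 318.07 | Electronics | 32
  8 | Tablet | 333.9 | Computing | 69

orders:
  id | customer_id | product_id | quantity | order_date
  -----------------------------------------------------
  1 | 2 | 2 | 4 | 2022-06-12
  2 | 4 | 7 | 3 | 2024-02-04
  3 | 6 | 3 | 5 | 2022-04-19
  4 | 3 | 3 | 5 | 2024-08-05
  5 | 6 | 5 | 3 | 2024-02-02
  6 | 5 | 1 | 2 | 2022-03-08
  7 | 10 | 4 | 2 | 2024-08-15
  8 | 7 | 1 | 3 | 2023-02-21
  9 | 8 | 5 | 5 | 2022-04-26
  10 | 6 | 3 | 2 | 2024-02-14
SELECT SUM(quantity) FROM orders

Execution result:
34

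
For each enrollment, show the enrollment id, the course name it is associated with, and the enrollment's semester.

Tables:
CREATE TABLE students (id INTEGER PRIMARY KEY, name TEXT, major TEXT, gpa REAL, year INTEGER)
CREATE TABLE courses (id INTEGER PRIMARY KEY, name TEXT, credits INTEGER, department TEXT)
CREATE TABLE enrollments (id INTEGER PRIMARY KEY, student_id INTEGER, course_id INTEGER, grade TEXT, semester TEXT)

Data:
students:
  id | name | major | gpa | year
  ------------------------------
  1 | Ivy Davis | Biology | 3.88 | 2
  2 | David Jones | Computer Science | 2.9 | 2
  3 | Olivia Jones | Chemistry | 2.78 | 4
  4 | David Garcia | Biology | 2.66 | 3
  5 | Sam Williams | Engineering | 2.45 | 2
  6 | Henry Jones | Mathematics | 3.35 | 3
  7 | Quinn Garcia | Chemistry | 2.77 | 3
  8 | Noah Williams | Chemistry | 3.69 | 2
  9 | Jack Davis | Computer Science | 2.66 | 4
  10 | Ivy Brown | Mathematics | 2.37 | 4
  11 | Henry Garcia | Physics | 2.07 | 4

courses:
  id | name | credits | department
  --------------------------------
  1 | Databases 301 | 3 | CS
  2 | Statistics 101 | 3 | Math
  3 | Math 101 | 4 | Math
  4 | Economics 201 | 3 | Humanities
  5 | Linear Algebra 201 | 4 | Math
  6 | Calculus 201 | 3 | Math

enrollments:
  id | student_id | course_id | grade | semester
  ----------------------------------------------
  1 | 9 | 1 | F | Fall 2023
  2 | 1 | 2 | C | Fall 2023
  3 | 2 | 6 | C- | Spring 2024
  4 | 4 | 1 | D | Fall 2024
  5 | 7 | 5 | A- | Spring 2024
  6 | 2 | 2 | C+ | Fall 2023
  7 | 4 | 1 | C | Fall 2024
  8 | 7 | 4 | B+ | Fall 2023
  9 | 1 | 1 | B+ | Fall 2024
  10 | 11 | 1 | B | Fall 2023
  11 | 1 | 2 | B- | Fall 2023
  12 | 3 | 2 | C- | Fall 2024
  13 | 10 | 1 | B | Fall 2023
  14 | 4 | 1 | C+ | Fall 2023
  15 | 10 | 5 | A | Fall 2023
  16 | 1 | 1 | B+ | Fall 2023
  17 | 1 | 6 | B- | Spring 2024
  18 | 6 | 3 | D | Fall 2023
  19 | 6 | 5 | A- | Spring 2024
SELECT c.id, p.name AS course, c.semester FROM enrollments c JOIN courses p ON c.course_id = p.id

Execution result:
id | course | semester
1 | Databases 301 | Fall 2023
2 | Statistics 101 | Fall 2023
3 | Calculus 201 | Spring 2024
4 | Databases 301 | Fall 2024
5 | Linear Algebra 201 | Spring 2024
6 | Statistics 101 | Fall 2023
7 | Databases 301 | Fall 2024
8 | Economics 201 | Fall 2023
9 | Databases 301 | Fall 2024
10 | Databases 301 | Fall 2023
11 | Statistics 101 | Fall 2023
12 | Statistics 101 | Fall 2024
13 | Databases 301 | Fall 2023
14 | Databases 301 | Fall 2023
15 | Linear Algebra 201 | Fall 2023
16 | Databases 301 | Fall 2023
17 | Calculus 201 | Spring 2024
18 | Math 101 | Fall 2023
19 | Linear Algebra 201 | Spring 2024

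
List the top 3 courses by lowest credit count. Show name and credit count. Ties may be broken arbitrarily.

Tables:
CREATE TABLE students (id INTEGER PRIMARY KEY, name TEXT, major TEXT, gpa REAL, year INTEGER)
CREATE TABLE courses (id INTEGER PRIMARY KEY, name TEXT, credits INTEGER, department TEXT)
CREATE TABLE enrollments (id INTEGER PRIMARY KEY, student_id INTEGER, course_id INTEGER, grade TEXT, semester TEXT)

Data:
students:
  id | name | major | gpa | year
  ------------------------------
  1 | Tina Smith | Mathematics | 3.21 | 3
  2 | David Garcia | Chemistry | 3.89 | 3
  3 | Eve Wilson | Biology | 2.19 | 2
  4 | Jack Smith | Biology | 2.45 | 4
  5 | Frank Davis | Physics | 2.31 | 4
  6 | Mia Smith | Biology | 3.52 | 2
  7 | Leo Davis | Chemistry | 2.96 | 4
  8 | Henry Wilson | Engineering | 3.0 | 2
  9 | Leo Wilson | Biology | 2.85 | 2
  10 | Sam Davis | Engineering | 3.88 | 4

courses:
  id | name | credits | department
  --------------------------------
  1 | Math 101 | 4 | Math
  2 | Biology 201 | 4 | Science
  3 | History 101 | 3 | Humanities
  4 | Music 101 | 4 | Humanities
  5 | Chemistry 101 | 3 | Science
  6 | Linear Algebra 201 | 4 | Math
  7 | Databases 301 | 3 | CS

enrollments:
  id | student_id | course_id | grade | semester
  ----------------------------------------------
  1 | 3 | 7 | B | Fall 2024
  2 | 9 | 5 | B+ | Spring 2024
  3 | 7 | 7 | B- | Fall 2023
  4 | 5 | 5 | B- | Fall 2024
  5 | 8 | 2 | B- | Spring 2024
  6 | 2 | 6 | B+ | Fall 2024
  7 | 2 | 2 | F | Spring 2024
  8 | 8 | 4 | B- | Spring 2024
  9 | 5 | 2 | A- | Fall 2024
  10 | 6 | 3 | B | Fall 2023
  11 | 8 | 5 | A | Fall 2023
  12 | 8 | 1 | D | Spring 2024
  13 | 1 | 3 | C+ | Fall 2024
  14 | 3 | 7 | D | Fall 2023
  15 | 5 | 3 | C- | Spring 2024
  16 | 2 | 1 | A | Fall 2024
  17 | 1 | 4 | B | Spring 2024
SELECT name, credits FROM courses ORDER BY credits ASC LIMIT 3

Execution result:
name | credits
History 101 | 3
Chemistry 101 | 3
Databases 301 | 3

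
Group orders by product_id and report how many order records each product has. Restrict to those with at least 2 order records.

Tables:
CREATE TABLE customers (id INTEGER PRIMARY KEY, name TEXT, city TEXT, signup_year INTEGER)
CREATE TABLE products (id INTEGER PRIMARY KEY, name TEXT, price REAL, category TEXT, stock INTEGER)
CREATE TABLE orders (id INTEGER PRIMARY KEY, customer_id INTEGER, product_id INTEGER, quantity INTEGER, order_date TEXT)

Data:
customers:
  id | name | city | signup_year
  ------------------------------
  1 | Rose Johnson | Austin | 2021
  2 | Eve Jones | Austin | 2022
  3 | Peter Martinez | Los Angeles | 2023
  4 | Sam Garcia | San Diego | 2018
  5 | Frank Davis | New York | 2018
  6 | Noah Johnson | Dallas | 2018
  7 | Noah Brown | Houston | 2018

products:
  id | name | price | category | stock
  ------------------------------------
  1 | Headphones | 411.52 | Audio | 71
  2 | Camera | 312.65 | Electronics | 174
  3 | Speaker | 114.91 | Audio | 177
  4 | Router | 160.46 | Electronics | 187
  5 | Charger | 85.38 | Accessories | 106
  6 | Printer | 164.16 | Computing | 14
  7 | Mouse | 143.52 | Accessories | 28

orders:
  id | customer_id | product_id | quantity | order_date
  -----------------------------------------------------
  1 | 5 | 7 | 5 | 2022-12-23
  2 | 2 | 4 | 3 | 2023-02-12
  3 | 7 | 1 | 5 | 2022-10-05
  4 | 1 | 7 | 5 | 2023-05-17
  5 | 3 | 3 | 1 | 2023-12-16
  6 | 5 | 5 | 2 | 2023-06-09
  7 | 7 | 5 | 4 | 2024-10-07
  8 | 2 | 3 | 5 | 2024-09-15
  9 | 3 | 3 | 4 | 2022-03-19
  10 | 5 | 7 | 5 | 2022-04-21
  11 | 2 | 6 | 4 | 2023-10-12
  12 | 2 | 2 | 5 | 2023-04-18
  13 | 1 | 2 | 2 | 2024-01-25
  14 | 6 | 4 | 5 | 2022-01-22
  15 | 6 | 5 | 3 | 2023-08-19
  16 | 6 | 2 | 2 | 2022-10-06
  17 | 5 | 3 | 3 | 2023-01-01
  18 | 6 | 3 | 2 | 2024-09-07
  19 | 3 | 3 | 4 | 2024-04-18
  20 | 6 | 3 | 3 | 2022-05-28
SELECT product_id, COUNT(*) AS order_count FROM orders GROUP BY product_id HAVING COUNT(*) >= 2

Execution result:
product_id | order_count
2 | 3
3 | 7
4 | 2
5 | 3
7 | 3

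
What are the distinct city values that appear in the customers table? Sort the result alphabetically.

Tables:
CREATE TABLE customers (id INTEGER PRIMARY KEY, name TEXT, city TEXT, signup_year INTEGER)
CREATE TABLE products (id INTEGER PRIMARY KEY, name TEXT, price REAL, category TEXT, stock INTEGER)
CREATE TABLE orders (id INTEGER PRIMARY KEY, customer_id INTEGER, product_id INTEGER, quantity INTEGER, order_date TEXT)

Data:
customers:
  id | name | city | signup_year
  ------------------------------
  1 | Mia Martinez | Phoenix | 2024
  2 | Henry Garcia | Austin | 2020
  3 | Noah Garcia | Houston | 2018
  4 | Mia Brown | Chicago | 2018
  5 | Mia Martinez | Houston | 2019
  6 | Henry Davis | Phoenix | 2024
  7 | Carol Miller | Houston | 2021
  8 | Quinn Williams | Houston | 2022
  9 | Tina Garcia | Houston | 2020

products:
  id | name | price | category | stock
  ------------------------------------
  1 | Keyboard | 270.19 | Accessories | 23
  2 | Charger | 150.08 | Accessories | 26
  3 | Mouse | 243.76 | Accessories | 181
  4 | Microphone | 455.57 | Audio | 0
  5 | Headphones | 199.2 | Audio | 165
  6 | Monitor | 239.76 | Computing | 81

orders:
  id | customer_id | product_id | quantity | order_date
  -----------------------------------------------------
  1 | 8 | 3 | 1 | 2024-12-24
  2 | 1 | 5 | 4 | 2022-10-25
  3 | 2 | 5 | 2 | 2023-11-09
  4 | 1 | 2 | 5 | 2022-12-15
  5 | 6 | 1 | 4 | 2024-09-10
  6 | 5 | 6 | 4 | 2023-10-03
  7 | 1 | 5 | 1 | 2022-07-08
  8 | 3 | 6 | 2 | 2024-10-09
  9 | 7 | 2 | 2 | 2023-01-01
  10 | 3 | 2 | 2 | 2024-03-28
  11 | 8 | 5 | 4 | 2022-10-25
SELECT DISTINCT city FROM customers ORDER BY city

Execution result:
city
Austin
Chicago
Houston
Phoenix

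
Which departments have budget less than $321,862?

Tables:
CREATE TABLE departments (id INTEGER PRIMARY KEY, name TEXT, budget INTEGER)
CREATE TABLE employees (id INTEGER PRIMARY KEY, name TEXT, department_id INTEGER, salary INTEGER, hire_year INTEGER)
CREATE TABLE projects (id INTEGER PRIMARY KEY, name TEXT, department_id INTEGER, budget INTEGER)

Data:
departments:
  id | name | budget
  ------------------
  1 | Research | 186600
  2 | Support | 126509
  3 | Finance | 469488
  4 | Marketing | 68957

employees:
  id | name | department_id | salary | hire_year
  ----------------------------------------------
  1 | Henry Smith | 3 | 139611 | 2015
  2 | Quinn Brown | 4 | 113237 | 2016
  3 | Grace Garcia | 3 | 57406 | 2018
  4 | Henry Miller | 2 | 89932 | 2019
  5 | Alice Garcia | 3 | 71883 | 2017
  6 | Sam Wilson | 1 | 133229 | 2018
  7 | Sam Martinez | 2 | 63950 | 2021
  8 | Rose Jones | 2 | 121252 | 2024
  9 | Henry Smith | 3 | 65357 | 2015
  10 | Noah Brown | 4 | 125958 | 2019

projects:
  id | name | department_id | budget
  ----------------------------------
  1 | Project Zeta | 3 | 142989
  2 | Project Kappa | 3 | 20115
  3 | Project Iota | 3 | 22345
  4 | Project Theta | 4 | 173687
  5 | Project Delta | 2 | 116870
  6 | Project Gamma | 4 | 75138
SELECT name, budget FROM departments WHERE budget < 321862

Execution result:
name | budget
Research | 186600
Support | 126509
Marketing | 68957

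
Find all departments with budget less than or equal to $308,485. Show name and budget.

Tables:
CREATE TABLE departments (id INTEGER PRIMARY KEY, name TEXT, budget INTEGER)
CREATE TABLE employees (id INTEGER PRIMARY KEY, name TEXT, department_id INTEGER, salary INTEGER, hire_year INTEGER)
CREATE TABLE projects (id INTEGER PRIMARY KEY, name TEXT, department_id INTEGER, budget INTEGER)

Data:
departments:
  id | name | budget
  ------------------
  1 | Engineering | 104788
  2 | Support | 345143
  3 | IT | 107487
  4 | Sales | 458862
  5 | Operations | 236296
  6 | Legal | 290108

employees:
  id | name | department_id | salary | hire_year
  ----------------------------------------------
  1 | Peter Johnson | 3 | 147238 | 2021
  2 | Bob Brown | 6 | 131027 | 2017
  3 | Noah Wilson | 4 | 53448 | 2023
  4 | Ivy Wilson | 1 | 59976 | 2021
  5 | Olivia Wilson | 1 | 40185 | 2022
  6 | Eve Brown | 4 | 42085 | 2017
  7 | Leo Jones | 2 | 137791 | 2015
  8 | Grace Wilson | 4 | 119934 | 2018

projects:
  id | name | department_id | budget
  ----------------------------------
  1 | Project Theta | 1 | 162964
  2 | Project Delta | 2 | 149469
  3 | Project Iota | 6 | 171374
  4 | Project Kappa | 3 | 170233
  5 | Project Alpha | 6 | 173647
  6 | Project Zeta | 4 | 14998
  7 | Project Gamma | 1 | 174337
SELECT name, budget FROM departments WHERE budget <= 308485

Execution result:
name | budget
Engineering | 104788
IT | 107487
Operations | 236296
Legal | 290108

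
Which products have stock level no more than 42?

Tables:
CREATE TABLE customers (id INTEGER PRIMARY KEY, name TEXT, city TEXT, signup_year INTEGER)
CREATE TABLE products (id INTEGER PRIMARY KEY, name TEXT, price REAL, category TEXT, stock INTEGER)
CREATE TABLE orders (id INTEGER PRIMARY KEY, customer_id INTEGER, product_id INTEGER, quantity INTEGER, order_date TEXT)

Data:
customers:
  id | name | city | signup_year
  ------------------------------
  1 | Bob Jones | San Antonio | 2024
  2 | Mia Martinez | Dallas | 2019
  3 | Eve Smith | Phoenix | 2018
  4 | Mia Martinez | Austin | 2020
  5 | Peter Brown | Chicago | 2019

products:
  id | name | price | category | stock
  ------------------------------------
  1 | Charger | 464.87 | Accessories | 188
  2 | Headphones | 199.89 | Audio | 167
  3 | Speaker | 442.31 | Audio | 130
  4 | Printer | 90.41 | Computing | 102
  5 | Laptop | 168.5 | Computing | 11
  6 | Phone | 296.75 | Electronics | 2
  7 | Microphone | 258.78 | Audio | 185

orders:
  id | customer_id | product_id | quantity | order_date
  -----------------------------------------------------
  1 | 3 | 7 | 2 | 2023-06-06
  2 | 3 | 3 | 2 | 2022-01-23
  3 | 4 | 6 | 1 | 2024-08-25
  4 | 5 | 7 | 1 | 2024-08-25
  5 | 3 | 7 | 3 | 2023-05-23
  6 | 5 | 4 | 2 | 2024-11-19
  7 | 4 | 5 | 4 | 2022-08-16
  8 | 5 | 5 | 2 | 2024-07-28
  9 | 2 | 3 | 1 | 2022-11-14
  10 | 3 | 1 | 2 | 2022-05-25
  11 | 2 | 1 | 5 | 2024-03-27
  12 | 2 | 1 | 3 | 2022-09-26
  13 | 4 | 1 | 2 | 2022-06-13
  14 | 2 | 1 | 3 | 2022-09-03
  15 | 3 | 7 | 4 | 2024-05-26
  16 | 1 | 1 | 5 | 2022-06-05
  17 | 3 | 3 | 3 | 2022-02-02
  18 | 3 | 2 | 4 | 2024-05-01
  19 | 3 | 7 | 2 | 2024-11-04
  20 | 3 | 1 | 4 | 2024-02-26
SELECT name, stock FROM products WHERE stock <= 42

Execution result:
name | stock
Laptop | 11
Phone | 2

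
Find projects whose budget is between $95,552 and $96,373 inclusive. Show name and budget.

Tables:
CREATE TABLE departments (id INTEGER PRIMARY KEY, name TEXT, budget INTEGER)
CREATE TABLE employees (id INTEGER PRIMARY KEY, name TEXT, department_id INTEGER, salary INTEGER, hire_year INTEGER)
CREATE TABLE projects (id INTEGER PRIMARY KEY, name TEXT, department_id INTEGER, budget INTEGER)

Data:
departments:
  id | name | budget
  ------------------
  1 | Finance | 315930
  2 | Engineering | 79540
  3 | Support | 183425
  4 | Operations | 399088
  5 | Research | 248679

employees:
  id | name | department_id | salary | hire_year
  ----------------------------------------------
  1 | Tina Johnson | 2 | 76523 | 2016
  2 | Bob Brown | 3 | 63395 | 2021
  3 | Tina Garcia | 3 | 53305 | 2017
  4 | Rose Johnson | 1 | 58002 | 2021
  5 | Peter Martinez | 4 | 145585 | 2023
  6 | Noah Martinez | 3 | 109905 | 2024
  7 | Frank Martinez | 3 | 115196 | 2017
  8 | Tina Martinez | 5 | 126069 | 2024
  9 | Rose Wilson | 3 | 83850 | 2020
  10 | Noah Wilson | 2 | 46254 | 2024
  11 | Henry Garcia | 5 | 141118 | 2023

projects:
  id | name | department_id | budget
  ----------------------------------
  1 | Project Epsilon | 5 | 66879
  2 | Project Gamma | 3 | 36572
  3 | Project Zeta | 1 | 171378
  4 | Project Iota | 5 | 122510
SELECT name, budget FROM projects WHERE budget BETWEEN 95552 AND 96373

Execution result:
(no rows)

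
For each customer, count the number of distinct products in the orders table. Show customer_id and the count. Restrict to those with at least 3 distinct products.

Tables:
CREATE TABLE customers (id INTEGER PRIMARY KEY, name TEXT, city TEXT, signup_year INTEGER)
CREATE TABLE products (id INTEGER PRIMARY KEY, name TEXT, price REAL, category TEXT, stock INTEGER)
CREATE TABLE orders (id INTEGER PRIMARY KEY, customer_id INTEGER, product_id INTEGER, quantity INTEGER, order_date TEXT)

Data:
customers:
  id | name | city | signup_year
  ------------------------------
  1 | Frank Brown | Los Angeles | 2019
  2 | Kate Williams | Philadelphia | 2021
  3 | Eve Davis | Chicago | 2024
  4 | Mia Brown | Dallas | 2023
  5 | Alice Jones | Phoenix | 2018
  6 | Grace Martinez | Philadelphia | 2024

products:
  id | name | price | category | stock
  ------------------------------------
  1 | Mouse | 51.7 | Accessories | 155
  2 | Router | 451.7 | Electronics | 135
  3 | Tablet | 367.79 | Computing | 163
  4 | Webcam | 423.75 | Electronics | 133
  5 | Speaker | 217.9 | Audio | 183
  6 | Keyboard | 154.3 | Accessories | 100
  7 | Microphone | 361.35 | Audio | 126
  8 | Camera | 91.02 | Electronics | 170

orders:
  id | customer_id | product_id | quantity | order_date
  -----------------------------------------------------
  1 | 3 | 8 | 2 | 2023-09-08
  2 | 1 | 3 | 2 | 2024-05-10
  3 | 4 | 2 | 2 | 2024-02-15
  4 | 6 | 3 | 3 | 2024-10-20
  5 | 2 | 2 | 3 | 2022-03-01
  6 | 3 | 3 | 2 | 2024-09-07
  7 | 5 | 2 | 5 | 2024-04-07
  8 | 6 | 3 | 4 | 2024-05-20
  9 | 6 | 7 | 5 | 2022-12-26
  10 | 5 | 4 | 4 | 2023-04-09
SELECT customer_id, COUNT(DISTINCT product_id) AS distinct_product_count FROM orders GROUP BY customer_id HAVING COUNT(DISTINCT product_id) >= 3

Execution result:
(no rows)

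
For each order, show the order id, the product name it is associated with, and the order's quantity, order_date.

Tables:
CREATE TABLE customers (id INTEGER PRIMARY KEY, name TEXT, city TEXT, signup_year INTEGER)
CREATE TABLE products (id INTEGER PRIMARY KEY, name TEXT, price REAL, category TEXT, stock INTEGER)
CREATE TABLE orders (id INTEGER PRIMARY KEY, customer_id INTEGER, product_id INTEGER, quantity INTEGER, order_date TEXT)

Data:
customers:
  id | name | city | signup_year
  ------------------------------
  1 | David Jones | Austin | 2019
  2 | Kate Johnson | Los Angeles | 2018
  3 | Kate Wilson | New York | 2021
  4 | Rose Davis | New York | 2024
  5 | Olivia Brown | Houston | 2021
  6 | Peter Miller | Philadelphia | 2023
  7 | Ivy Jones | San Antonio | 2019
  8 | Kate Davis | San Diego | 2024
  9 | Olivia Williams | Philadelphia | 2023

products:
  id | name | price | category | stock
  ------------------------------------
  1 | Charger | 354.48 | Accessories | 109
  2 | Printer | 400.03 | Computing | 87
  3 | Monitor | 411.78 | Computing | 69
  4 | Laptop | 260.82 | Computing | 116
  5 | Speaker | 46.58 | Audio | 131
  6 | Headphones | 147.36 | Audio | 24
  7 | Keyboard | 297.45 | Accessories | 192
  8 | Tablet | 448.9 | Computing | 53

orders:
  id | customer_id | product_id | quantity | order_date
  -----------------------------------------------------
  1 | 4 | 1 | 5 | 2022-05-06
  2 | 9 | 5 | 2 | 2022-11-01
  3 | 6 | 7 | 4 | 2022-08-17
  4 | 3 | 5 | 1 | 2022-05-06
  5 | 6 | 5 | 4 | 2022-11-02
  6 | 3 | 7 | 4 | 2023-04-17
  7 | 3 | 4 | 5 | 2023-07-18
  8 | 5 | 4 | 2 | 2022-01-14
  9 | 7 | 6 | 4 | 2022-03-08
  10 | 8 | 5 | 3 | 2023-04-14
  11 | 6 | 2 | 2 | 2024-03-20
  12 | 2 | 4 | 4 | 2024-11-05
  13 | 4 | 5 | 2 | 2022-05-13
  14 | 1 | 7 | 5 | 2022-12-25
SELECT c.id, p.name AS product, c.quantity, c.order_date FROM orders c JOIN products p ON c.product_id = p.id

Execution result:
id | product | quantity | order_date
1 | Charger | 5 | 2022-05-06
2 | Speaker | 2 | 2022-11-01
3 | Keyboard | 4 | 2022-08-17
4 | Speaker | 1 | 2022-05-06
5 | Speaker | 4 | 2022-11-02
6 | Keyboard | 4 | 2023-04-17
7 | Laptop | 5 | 2023-07-18
8 | Laptop | 2 | 2022-01-14
9 | Headphones | 4 | 2022-03-08
10 | Speaker | 3 | 2023-04-14
11 | Printer | 2 | 2024-03-20
12 | Laptop | 4 | 2024-11-05
13 | Speaker | 2 | 2022-05-13
14 | Keyboard | 5 | 2022-12-25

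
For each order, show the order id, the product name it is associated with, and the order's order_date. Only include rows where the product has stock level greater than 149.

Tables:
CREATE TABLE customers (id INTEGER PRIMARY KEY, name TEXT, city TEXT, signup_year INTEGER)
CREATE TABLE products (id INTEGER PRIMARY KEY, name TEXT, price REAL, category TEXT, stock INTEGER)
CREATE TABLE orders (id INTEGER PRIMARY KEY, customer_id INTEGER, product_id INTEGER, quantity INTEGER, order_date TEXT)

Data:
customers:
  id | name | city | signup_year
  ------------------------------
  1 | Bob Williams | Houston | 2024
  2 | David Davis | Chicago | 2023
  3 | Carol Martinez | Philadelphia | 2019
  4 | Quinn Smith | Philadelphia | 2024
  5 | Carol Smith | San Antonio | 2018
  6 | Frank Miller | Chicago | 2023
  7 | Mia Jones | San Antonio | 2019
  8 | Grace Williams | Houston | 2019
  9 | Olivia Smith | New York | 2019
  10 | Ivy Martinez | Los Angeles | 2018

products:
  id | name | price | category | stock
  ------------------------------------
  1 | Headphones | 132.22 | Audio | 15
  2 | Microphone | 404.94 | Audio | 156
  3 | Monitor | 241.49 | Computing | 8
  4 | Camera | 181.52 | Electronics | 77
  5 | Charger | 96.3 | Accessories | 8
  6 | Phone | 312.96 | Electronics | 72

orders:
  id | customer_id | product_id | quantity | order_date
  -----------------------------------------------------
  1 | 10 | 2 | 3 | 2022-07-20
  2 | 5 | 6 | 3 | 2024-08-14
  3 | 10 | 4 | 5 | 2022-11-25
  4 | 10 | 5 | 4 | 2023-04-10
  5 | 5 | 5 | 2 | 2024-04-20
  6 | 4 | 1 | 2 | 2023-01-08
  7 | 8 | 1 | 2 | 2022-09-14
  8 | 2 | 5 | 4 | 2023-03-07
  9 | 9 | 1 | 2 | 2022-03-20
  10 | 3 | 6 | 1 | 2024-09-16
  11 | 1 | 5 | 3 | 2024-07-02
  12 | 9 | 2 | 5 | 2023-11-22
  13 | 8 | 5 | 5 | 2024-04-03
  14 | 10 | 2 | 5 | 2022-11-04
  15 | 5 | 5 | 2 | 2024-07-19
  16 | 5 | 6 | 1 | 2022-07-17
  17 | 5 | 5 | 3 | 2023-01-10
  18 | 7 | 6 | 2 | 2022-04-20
SELECT c.id, p.name AS product, c.order_date FROM orders c JOIN products p ON c.product_id = p.id WHERE p.stock > 149

Execution result:
id | product | order_date
1 | Microphone | 2022-07-20
12 | Microphone | 2023-11-22
14 | Microphone | 2022-11-04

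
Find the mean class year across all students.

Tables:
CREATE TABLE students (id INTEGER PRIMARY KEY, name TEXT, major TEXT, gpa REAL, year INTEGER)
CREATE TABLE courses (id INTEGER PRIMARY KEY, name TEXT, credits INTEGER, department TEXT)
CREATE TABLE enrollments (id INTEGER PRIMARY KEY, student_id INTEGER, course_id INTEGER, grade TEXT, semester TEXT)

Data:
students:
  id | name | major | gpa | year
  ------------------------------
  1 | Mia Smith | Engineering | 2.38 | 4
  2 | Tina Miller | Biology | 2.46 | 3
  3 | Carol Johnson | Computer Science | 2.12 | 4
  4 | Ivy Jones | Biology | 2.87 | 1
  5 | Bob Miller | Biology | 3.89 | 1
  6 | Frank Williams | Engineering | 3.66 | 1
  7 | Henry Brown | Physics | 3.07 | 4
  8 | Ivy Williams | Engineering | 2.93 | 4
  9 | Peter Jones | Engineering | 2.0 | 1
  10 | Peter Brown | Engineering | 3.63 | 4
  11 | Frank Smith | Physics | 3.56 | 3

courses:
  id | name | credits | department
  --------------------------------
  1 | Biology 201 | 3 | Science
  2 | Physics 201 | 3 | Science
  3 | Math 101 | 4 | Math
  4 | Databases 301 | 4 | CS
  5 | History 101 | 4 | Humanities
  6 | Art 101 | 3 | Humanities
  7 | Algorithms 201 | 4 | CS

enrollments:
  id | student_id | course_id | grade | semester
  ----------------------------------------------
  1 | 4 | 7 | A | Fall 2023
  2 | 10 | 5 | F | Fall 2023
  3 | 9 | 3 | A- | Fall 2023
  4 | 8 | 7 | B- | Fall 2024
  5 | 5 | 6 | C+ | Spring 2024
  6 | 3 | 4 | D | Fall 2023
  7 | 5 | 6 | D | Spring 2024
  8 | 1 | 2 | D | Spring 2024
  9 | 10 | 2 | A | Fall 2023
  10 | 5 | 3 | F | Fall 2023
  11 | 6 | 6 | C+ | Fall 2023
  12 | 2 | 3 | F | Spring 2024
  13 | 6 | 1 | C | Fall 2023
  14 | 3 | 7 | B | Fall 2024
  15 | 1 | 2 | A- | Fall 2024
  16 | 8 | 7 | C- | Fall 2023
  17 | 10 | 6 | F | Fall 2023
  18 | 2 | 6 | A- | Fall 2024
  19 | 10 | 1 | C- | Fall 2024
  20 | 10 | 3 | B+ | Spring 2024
SELECT AVG(year) FROM students

Execution result:
2.73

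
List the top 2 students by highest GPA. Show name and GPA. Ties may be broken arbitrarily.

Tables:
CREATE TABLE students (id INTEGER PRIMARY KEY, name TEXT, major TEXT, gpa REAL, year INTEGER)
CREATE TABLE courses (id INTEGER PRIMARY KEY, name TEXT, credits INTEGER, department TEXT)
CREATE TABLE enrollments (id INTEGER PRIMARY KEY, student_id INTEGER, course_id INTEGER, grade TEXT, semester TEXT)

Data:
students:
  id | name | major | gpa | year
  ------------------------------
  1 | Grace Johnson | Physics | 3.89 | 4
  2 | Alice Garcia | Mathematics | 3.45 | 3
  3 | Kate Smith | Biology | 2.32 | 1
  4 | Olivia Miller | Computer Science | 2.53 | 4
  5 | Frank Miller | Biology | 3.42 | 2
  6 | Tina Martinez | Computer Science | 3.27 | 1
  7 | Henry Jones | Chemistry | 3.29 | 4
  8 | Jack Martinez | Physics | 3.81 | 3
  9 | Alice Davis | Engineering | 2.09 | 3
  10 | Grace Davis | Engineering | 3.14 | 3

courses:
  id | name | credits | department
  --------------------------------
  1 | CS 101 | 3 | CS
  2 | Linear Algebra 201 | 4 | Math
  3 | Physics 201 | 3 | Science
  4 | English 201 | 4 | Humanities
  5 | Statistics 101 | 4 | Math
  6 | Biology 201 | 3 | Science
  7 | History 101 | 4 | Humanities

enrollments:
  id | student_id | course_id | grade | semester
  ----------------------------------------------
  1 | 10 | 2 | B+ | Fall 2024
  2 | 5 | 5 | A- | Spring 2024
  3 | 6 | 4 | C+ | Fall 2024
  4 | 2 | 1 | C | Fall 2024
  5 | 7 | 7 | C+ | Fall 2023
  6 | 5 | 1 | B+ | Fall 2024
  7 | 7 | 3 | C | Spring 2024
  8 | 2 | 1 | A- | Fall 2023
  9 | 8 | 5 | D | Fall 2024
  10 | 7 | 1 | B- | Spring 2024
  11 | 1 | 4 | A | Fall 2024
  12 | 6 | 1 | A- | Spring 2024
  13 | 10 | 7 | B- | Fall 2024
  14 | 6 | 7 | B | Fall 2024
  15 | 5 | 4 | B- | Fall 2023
SELECT name, gpa FROM students ORDER BY gpa DESC LIMIT 2

Execution result:
name | gpa
Grace Johnson | 3.89
Jack Martinez | 3.81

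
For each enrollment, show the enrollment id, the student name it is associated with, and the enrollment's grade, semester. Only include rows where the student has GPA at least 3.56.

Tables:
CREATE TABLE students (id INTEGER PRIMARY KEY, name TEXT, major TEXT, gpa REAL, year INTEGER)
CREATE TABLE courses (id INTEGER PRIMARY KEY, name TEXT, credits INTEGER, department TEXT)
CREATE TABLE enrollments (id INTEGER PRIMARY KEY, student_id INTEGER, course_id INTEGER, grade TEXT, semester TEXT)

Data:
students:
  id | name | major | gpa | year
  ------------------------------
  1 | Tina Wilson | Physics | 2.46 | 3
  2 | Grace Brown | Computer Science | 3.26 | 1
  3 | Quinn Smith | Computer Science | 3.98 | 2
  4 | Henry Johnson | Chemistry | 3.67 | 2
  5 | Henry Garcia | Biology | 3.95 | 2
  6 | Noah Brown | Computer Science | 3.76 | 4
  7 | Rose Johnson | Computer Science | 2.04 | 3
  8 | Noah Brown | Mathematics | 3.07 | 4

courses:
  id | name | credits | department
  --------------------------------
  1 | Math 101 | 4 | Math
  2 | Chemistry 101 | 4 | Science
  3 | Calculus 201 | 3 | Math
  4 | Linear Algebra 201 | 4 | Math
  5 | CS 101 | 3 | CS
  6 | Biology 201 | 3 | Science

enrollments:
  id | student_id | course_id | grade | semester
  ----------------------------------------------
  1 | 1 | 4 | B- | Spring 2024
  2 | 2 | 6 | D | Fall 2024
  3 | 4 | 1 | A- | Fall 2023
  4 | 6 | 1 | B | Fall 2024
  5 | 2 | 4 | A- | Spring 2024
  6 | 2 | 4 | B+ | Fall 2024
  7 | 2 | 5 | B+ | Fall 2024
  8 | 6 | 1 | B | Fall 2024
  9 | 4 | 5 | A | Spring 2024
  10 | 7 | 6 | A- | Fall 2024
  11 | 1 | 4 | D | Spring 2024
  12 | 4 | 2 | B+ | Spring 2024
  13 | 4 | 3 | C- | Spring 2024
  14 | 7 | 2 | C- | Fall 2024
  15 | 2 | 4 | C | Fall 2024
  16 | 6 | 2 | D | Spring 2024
SELECT c.id, p.name AS student, c.grade, c.semester FROM enrollments c JOIN students p ON c.student_id = p.id WHERE p.gpa >= 3.56

Execution result:
id | student | grade | semester
3 | Henry Johnson | A- | Fall 2023
4 | Noah Brown | B | Fall 2024
8 | Noah Brown | B | Fall 2024
9 | Henry Johnson | A | Spring 2024
12 | Henry Johnson | B+ | Spring 2024
13 | Henry Johnson | C- | Spring 2024
16 | Noah Brown | D | Spring 2024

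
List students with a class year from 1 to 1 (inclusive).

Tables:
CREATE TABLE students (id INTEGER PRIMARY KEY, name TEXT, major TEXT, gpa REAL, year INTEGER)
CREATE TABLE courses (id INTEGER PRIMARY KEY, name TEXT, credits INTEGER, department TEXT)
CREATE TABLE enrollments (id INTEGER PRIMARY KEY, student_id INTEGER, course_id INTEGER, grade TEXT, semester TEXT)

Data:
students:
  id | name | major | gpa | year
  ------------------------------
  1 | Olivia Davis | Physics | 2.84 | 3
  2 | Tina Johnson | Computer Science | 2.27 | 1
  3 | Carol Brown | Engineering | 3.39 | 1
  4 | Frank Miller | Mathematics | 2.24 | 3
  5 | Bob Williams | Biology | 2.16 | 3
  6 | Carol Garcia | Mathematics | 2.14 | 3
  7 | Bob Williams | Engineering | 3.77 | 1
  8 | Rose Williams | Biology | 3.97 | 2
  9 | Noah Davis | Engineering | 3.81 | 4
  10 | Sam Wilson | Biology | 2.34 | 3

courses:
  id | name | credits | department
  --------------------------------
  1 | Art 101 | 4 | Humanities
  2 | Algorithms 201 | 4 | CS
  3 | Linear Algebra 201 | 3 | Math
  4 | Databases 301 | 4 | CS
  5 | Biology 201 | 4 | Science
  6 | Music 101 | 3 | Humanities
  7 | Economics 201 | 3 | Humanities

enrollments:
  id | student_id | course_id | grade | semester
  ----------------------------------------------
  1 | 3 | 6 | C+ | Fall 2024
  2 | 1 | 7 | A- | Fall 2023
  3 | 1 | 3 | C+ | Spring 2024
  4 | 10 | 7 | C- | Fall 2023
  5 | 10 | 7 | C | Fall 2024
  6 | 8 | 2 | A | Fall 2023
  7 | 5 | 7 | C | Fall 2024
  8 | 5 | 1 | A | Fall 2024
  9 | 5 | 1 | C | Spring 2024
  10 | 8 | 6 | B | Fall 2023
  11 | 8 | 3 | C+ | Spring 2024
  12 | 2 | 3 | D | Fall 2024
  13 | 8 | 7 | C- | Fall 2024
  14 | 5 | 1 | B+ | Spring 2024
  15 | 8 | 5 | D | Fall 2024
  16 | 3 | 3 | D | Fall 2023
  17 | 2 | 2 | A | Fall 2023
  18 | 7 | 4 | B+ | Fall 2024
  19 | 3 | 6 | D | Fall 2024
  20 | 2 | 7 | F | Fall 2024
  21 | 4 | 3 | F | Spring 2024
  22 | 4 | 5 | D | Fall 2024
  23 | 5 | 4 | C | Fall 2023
SELECT name, year FROM students WHERE year BETWEEN 1 AND 1

Execution result:
name | year
Tina Johnson | 1
Carol Brown | 1
Bob Williams | 1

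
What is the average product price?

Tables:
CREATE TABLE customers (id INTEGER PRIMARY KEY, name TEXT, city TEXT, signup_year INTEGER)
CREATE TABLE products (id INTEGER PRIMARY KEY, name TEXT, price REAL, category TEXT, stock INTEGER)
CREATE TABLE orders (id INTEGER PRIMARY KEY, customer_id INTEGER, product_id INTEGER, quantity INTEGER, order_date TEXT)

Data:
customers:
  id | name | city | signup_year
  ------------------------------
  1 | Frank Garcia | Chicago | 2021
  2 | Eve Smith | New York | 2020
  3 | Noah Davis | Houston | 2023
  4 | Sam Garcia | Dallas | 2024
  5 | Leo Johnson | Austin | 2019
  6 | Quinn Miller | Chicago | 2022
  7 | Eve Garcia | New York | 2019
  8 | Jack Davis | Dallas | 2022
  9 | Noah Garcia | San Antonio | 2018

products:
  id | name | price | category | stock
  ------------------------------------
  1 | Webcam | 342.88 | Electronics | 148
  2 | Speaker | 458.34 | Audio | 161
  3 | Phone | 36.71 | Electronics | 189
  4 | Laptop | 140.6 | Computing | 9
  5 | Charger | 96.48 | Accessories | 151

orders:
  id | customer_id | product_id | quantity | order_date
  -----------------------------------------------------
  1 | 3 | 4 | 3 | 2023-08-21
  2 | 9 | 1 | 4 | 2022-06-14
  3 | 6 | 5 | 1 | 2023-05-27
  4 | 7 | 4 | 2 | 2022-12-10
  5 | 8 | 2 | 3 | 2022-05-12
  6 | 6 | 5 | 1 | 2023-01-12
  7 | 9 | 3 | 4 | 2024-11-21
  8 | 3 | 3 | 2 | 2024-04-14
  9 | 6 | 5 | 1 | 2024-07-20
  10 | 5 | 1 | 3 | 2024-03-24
SELECT AVG(price) FROM products

Execution result:
215.00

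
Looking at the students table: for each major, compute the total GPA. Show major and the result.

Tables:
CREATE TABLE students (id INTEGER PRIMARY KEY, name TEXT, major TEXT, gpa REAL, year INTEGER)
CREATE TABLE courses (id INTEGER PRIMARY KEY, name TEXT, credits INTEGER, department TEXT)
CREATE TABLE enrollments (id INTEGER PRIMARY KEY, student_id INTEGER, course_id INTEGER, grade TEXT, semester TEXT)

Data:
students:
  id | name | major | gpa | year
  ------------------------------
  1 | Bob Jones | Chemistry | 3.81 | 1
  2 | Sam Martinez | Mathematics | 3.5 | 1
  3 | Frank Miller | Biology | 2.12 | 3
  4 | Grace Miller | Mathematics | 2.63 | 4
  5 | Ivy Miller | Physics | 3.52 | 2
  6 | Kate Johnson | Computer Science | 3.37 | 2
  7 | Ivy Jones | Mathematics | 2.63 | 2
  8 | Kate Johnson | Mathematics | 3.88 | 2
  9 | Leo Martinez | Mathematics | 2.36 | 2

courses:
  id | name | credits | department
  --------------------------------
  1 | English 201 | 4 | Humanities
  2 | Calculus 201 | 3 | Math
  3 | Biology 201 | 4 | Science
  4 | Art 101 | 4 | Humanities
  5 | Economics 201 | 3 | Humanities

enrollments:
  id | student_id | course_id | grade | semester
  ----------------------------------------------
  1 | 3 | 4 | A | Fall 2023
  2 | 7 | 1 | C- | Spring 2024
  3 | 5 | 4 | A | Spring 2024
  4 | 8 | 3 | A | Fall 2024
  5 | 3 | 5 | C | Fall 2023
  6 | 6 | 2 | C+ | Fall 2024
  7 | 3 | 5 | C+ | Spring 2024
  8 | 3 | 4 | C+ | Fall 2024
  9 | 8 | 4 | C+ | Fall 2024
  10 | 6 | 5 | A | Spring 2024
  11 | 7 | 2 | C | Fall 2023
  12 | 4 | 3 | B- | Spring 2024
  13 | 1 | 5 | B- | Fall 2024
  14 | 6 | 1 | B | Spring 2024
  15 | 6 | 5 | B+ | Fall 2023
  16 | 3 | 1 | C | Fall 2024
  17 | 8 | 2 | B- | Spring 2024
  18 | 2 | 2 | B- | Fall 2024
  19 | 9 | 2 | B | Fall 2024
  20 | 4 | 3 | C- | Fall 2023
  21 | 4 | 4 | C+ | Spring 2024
SELECT major, SUM(gpa) AS sum_gpa FROM students GROUP BY major

Execution result:
major | sum_gpa
Biology | 2.12
Chemistry | 3.81
Computer Science | 3.37
Mathematics | 15.00
Physics | 3.52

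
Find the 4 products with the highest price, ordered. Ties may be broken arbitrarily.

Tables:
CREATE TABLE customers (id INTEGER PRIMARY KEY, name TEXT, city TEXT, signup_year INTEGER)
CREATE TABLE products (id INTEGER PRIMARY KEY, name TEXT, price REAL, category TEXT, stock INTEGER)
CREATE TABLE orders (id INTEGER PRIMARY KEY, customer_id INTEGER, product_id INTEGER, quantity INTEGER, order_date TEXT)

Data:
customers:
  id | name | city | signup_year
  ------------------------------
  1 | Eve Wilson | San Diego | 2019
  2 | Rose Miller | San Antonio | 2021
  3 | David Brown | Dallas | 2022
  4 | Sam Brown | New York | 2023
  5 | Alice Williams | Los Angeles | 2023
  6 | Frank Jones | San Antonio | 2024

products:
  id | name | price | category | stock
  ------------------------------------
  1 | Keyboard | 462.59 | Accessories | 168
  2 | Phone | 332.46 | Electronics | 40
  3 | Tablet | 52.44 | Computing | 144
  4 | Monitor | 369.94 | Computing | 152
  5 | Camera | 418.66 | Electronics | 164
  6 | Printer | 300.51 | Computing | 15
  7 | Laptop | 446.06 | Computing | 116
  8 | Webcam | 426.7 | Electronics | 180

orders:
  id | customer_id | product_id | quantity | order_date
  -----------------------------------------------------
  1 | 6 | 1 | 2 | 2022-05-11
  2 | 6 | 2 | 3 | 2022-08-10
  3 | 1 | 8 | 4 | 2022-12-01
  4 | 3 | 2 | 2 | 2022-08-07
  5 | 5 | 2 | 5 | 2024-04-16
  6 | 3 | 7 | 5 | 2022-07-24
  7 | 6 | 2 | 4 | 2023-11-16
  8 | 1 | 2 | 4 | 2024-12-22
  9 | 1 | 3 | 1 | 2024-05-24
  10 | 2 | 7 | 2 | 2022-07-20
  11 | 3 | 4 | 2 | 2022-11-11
SELECT name, price FROM products ORDER BY price DESC LIMIT 4

Execution result:
name | price
Keyboard | 462.59
Laptop | 446.06
Webcam | 426.70
Camera | 418.66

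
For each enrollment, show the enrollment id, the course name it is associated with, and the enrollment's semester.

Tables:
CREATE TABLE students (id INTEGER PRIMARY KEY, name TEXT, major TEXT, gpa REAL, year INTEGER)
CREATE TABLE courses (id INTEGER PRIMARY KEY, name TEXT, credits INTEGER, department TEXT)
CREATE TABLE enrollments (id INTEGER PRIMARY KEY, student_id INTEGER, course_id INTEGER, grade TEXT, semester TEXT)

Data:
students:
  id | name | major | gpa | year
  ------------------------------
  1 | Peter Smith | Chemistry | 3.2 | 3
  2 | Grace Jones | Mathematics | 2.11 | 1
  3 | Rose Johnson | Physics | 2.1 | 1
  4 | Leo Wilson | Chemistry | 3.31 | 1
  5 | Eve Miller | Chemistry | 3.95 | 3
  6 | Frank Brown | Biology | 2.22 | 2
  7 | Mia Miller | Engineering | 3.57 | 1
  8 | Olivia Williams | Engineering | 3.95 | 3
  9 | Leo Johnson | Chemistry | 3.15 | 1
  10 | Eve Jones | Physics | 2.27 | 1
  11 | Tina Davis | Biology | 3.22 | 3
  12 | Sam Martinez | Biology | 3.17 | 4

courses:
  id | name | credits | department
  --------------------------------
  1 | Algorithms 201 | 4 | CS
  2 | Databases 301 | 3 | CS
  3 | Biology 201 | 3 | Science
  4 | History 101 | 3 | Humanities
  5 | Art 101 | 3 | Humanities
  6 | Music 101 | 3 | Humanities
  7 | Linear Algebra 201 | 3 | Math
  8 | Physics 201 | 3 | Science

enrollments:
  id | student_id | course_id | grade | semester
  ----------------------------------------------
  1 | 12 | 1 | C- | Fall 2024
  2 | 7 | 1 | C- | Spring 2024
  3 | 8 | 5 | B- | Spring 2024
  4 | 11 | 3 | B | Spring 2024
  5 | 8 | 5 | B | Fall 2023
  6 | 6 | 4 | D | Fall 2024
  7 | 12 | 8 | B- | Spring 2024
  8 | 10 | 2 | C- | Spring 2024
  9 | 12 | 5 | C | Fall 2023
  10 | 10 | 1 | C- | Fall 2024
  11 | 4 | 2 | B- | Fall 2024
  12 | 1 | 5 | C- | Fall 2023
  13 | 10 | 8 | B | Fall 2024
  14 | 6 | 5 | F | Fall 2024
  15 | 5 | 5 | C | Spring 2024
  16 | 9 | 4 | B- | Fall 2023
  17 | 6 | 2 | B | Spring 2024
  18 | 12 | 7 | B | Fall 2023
SELECT c.id, p.name AS course, c.semester FROM enrollments c JOIN courses p ON c.course_id = p.id

Execution result:
id | course | semester
1 | Algorithms 201 | Fall 2024
2 | Algorithms 201 | Spring 2024
3 | Art 101 | Spring 2024
4 | Biology 201 | Spring 2024
5 | Art 101 | Fall 2023
6 | History 101 | Fall 2024
7 | Physics 201 | Spring 2024
8 | Databases 301 | Spring 2024
9 | Art 101 | Fall 2023
10 | Algorithms 201 | Fall 2024
11 | Databases 301 | Fall 2024
12 | Art 101 | Fall 2023
13 | Physics 201 | Fall 2024
14 | Art 101 | Fall 2024
15 | Art 101 | Spring 2024
16 | History 101 | Fall 2023
17 | Databases 301 | Spring 2024
18 | Linear Algebra 201 | Fall 2023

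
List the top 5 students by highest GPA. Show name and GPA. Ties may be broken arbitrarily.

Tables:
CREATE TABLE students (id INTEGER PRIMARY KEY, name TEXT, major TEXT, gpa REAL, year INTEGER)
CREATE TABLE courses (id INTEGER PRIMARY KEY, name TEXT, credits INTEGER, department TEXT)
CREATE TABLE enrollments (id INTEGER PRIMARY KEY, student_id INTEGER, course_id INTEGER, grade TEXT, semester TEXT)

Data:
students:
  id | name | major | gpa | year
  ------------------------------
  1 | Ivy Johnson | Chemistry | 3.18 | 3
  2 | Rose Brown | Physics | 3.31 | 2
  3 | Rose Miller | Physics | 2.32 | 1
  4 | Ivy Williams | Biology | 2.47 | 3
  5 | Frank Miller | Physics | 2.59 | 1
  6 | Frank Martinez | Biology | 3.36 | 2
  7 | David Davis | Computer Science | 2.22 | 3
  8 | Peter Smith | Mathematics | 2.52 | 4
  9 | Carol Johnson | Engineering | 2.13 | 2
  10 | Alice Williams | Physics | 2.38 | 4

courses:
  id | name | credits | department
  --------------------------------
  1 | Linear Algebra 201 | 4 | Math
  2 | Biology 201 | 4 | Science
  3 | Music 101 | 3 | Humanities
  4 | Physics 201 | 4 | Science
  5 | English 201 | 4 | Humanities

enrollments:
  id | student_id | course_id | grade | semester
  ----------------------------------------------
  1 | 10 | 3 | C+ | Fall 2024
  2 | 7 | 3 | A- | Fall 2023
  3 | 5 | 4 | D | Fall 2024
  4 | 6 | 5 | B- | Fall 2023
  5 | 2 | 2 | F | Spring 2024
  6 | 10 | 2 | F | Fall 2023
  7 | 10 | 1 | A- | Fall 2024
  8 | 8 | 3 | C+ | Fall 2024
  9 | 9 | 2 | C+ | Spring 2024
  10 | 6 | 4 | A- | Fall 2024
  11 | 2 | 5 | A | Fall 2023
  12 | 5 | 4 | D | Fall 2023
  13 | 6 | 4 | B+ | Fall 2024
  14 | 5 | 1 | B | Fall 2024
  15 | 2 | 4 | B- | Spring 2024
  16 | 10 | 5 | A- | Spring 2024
SELECT name, gpa FROM students ORDER BY gpa DESC LIMIT 5

Execution result:
name | gpa
Frank Martinez | 3.36
Rose Brown | 3.31
Ivy Johnson | 3.18
Frank Miller | 2.59
Peter Smith | 2.52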